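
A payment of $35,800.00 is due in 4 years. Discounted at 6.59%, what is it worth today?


Formula: PV = FV / (1 + r)^n
Substituting: PV = $35,800.00 / (1 + 0.0659)^4
Discount factor: (1.0659)^4 = 1.29082
PV = $35,800.00 / 1.29082 = $27,734.30

$27,734.30


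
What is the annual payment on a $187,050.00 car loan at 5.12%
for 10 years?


Formula: PMT = PV * r / (1 - (1+r)^(-n))
Denominator: 1 - (1 + 0.0512)^(-10) = 0.393059
Numerator: $187,050.00 * 0.0512 = 9576.96
PMT = 9576.96 / 0.393059 = $24,365.20

$24,365.20


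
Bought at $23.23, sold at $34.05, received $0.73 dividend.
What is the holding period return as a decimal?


Formula: HPR = (P1 - P0 + D) / P0
Gain: $34.05 - $23.23 + $0.73 = $11.55
HPR = $11.55 / $23.23 = 0.4972

0.4972


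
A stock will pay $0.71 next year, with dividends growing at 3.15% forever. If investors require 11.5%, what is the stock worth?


Formula: P = D1 / (r - g)
Spread: r - g = 0.115 - 0.0315 = 0.0835
Substituting: P = $0.71 / 0.0835
P = $8.50

$8.50


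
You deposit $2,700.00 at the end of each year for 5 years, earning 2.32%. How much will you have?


Formula: FV = PMT * ((1+r)^n - 1) / r
Growth factor: (1 + 0.0232)^5 = 1.121509
Numerator: 1.121509 - 1 = 0.121509
FV = $2,700.00 * 0.121509 / 0.0232 = $14,141.10

$14,141.10


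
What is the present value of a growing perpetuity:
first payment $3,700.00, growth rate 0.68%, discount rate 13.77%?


Formula: PV = C / (r - g)
Spread: r - g = 0.1377 - 0.0068 = 0.1309
Substituting: PV = $3,700.00 / 0.1309
PV = $28,265.85

$28,265.85


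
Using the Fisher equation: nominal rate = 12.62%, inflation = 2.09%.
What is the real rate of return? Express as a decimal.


Formula: (1 + r_real) = (1 + r_nom) / (1 + inflation)
Substituting: (1 + r_real) = 1.1262 / 1.0209
(1 + r_real) = 1.103144
r_real = 1.103144 - 1 = 0.103144

0.103144


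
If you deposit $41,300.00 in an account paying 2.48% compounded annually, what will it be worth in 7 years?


Formula: FV = P * (1 + r)^n
Substituting: FV = $41,300.00 * (1 + 0.0248)^7
Growth factor: (1.0248)^7 = 1.187063
FV = $41,300.00 * 1.187063 = $49,025.71

$49,025.71


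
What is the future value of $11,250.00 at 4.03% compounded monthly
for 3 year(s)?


Formula: FV = P * (1 + r/m)^(m*t)
Period rate: r/m = 0.0403 / 12 = 0.003358
Total periods: m*t = 12 * 3 = 36
Growth factor: (1 + 0.003358)^36 = 1.128283
FV = $11,250.00 * 1.128283 = $12,693.19

$12,693.19


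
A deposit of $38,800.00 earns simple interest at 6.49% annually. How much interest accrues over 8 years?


Formula: I = P * r * t
Substituting: I = $38,800.00 * 0.0649 * 8
Step: I = $38,800.00 * 0.5192
I = $20,144.96

$20,144.96


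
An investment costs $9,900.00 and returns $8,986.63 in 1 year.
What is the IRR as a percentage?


Formula: IRR = C1/C0 - 1
Substituting: IRR = $8,986.63 / $9,900.00 - 1
Ratio: 0.90774 - 1 = -0.09226
IRR = -9.226%

-9.226%


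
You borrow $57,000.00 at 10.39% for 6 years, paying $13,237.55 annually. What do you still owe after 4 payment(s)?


Formula: Balance = PV*(1+r)^k - PMT*((1+r)^k - 1)/r
Growth: (1 + 0.1039)^4 = 1.484974
Accumulated factor: ((1+r)^k - 1)/r = 4.667702
Balance = $57,000.00 * 1.484974 - $13,237.55 * 4.667702
Balance = $22,854.59

$22,854.59


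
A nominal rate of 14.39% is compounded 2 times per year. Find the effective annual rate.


Formula: EAR = (1 + r/m)^m - 1
Period rate: r/m = 0.1439 / 2 = 0.07195
Compounding: (1 + 0.07195)^2 = 1.149077
EAR = 1.149077 - 1 = 0.149077

0.149077


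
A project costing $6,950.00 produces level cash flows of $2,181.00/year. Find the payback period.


Formula: Payback = investment / annual cash flow
Substituting: Payback = $6,950.00 / $2,181.00
Payback = 3.1866 years

3.1866 years


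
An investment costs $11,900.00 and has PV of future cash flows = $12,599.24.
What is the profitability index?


Formula: PI = PV(cash flows) / initial investment
Substituting: PI = $12,599.24 / $11,900.00
PI = 1.0588

1.0588


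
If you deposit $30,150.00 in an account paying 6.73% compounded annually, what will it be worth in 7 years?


Formula: FV = P * (1 + r)^n
Substituting: FV = $30,150.00 * (1 + 0.0673)^7
Growth factor: (1.0673)^7 = 1.577631
FV = $30,150.00 * 1.577631 = $47,565.59

$47,565.59


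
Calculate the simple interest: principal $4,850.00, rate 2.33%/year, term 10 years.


Formula: I = P * r * t
Substituting: I = $4,850.00 * 0.0233 * 10
Step: I = $4,850.00 * 0.233
I = $1,130.05

$1,130.05


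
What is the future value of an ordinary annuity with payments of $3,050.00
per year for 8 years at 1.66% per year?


Formula: FV = PMT * ((1+r)^n - 1) / r
Growth factor: (1 + 0.0166)^8 = 1.140777
Numerator: 1.140777 - 1 = 0.140777
FV = $3,050.00 * 0.140777 / 0.0166 = $25,865.70

$25,865.70


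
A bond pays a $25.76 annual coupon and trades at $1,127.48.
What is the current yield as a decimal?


Formula: Current yield = annual coupon / price
Substituting: CY = $25.76 / $1,127.48
CY = 0.022847

0.022847


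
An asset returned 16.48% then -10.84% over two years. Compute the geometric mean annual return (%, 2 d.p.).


Formula: Geometric mean = ((1+r1)*(1+r2))^(1/2) - 1
Product: (1 + 0.1648) * (1 + -0.1084) = 1.1648 * 0.8916 = 1.038536
Square root: 1.038536^0.5 = 1.019086
Geometric mean = 1.019086 - 1 = 0.019086
As percentage: 1.91%

1.91%


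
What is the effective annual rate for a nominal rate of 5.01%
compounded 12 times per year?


Formula: EAR = (1 + r/m)^m - 1
Period rate: r/m = 0.0501 / 12 = 0.004175
Compounding: (1 + 0.004175)^12 = 1.051267
EAR = 1.051267 - 1 = 0.051267

0.051267


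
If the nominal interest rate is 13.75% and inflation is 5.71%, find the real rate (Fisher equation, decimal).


Formula: (1 + r_real) = (1 + r_nom) / (1 + inflation)
Substituting: (1 + r_real) = 1.1375 / 1.0571
(1 + r_real) = 1.076057
r_real = 1.076057 - 1 = 0.076057

0.076057


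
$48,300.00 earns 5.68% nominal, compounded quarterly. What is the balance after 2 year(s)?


Formula: FV = P * (1 + r/m)^(m*t)
Period rate: r/m = 0.0568 / 4 = 0.0142
Total periods: m*t = 4 * 2 = 8
Growth factor: (1 + 0.0142)^8 = 1.119409
FV = $48,300.00 * 1.119409 = $54,067.46

$54,067.46


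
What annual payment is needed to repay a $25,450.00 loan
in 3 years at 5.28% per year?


Formula: PMT = PV * r / (1 - (1+r)^(-n))
Denominator: 1 - (1 + 0.0528)^(-3) = 0.143036
Numerator: $25,450.00 * 0.0528 = 1343.76
PMT = 1343.76 / 0.143036 = $9,394.53

$9,394.53


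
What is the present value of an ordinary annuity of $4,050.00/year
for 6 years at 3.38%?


Formula: PV = PMT * (1 - (1+r)^(-n)) / r
Discount factor: (1 + 0.0338)^(-6) = 0.819183
Bracket: 1 - 0.819183 = 0.180817
PV = $4,050.00 * 0.180817 / 0.0338 = $21,665.96

$21,665.96


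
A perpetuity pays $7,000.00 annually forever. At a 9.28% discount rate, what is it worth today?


Formula: PV = C / r
Substituting: PV = $7,000.00 / 0.0928
PV = $75,431.03

$75,431.03


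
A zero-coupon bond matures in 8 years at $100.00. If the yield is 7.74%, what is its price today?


Formula: Price = FV / (1 + r)^n
Substituting: Price = $100.00 / (1 + 0.0774)^8
Discount factor: (1.0774)^8 = 1.815582
Price = $100.00 / 1.815582 = $55.08

$55.08


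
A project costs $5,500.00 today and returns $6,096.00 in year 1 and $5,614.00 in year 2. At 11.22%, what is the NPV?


Formula: NPV = C0 + C1/(1+r) + C2/(1+r)^2
Discount C1: $6,096.00 / (1 + 0.1122) = $5,481.03
Discount C2: $5,614.00 / (1 + 0.1122)^2 = $4,538.44
NPV = -$5,500.00 + $5,481.03 + $4,538.44 = $4,519.47

$4,519.47


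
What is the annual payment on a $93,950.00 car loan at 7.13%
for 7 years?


Formula: PMT = PV * r / (1 - (1+r)^(-n))
Denominator: 1 - (1 + 0.0713)^(-7) = 0.382521
Numerator: $93,950.00 * 0.0713 = 6698.635
PMT = 6698.635 / 0.382521 = $17,511.81

$17,511.81


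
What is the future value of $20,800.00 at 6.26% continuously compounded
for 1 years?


Formula: FV = P * e^(r*t)
Exponent: r*t = 0.0626 * 1 = 0.0626
e^(0.0626) = 1.064601
FV = $20,800.00 * 1.064601 = $22,143.70

$22,143.70


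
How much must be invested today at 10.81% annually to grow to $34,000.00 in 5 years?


Formula: PV = FV / (1 + r)^n
Substituting: PV = $34,000.00 / (1 + 0.1081)^5
Discount factor: (1.1081)^5 = 1.670686
PV = $34,000.00 / 1.670686 = $20,350.92

$20,350.92


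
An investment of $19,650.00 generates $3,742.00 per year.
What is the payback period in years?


Formula: Payback = investment / annual cash flow
Substituting: Payback = $19,650.00 / $3,742.00
Payback = 5.2512 years

5.2512 years


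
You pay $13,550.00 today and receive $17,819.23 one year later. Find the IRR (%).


Formula: IRR = C1/C0 - 1
Substituting: IRR = $17,819.23 / $13,550.00 - 1
Ratio: 1.315072 - 1 = 0.315072
IRR = 31.5072%

31.5072%


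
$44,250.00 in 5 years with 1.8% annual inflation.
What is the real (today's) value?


Formula: Real value = nominal / (1 + inflation)^years
Price level: (1 + 0.018)^5 = 1.093299
Real value = $44,250.00 / 1.093299 = $40,473.84

$40,473.84


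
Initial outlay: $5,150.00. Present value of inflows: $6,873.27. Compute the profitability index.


Formula: PI = PV(cash flows) / initial investment
Substituting: PI = $6,873.27 / $5,150.00
PI = 1.3346

1.3346


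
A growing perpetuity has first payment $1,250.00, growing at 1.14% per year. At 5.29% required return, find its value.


Formula: PV = C / (r - g)
Spread: r - g = 0.0529 - 0.0114 = 0.0415
Substituting: PV = $1,250.00 / 0.0415
PV = $30,120.48

$30,120.48


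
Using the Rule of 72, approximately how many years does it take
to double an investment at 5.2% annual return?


Formula: Years ≈ 72 / r
Substituting: Years ≈ 72 / 5.2
Years ≈ 13.8

13.8 years


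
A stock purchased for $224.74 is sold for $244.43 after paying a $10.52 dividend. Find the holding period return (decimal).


Formula: HPR = (P1 - P0 + D) / P0
Gain: $244.43 - $224.74 + $10.52 = $30.21
HPR = $30.21 / $224.74 = 0.1344

0.1344


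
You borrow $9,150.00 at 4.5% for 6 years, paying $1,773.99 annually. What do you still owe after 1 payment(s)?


Formula: Balance = PV*(1+r)^k - PMT*((1+r)^k - 1)/r
Growth: (1 + 0.045)^1 = 1.045
Accumulated factor: ((1+r)^k - 1)/r = 1.0
Balance = $9,150.00 * 1.045 - $1,773.99 * 1.0
Balance = $7,787.76

$7,787.76


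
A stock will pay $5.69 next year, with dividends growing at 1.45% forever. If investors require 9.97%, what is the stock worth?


Formula: P = D1 / (r - g)
Spread: r - g = 0.0997 - 0.0145 = 0.0852
Substituting: P = $5.69 / 0.0852
P = $66.78

$66.78


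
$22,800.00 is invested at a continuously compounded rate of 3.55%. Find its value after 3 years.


Formula: FV = P * e^(r*t)
Exponent: r*t = 0.0355 * 3 = 0.1065
e^(0.1065) = 1.112378
FV = $22,800.00 * 1.112378 = $25,362.22

$25,362.22


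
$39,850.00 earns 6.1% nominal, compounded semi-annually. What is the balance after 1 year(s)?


Formula: FV = P * (1 + r/m)^(m*t)
Period rate: r/m = 0.061 / 2 = 0.0305
Total periods: m*t = 2 * 1 = 2
Growth factor: (1 + 0.0305)^2 = 1.06193
FV = $39,850.00 * 1.06193 = $42,317.92

$42,317.92


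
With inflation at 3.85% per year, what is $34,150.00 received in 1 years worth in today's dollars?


Formula: Real value = nominal / (1 + inflation)^years
Price level: (1 + 0.0385)^1 = 1.0385
Real value = $34,150.00 / 1.0385 = $32,883.97

$32,883.97


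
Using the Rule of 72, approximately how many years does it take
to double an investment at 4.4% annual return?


Formula: Years ≈ 72 / r
Substituting: Years ≈ 72 / 4.4
Years ≈ 16.4

16.4 years


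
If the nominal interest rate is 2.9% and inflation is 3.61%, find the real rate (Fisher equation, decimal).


Formula: (1 + r_real) = (1 + r_nom) / (1 + inflation)
Substituting: (1 + r_real) = 1.029 / 1.0361
(1 + r_real) = 0.993147
r_real = 0.993147 - 1 = -0.006853

-0.006853


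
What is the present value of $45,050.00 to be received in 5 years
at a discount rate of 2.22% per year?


Formula: PV = FV / (1 + r)^n
Substituting: PV = $45,050.00 / (1 + 0.0222)^5
Discount factor: (1.0222)^5 = 1.116039
PV = $45,050.00 / 1.116039 = $40,365.97

$40,365.97


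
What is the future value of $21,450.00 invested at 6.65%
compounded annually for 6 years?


Formula: FV = P * (1 + r)^n
Substituting: FV = $21,450.00 * (1 + 0.0665)^6
Growth factor: (1.0665)^6 = 1.471517
FV = $21,450.00 * 1.471517 = $31,564.03

$31,564.03


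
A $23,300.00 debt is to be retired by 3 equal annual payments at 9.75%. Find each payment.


Formula: PMT = PV * r / (1 - (1+r)^(-n))
Denominator: 1 - (1 + 0.0975)^(-3) = 0.243539
Numerator: $23,300.00 * 0.0975 = 2271.75
PMT = 2271.75 / 0.243539 = $9,328.07

$9,328.07


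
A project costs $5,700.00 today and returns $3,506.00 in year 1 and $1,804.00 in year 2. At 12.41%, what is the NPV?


Formula: NPV = C0 + C1/(1+r) + C2/(1+r)^2
Discount C1: $3,506.00 / (1 + 0.1241) = $3,118.94
Discount C2: $1,804.00 / (1 + 0.1241)^2 = $1,427.67
NPV = -$5,700.00 + $3,118.94 + $1,427.67 = -$1,153.39

-$1,153.39


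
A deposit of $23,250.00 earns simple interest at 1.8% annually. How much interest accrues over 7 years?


Formula: I = P * r * t
Substituting: I = $23,250.00 * 0.018 * 7
Step: I = $23,250.00 * 0.126
I = $2,929.50

$2,929.50


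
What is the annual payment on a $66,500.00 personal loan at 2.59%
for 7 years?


Formula: PMT = PV * r / (1 - (1+r)^(-n))
Denominator: 1 - (1 + 0.0259)^(-7) = 0.163887
Numerator: $66,500.00 * 0.0259 = 1722.35
PMT = 1722.35 / 0.163887 = $10,509.35

$10,509.35


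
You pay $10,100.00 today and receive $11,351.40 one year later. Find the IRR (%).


Formula: IRR = C1/C0 - 1
Substituting: IRR = $11,351.40 / $10,100.00 - 1
Ratio: 1.123901 - 1 = 0.123901
IRR = 12.3901%

12.3901%


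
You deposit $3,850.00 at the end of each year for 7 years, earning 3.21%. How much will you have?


Formula: FV = PMT * ((1+r)^n - 1) / r
Growth factor: (1 + 0.0321)^7 = 1.247534
Numerator: 1.247534 - 1 = 0.247534
FV = $3,850.00 * 0.247534 / 0.0321 = $29,688.68

$29,688.68


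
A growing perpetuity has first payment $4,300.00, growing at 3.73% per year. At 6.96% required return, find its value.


Formula: PV = C / (r - g)
Spread: r - g = 0.0696 - 0.0373 = 0.0323
Substituting: PV = $4,300.00 / 0.0323
PV = $133,126.93

$133,126.93


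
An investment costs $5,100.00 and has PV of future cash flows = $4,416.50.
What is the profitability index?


Formula: PI = PV(cash flows) / initial investment
Substituting: PI = $4,416.50 / $5,100.00
PI = 0.866

0.866


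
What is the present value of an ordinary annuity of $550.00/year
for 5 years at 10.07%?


Formula: PV = PMT * (1 - (1+r)^(-n)) / r
Discount factor: (1 + 0.1007)^(-5) = 0.618949
Bracket: 1 - 0.618949 = 0.381051
PV = $550.00 * 0.381051 / 0.1007 = $2,081.21

$2,081.21


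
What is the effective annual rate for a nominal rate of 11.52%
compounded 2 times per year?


Formula: EAR = (1 + r/m)^m - 1
Period rate: r/m = 0.1152 / 2 = 0.0576
Compounding: (1 + 0.0576)^2 = 1.118518
EAR = 1.118518 - 1 = 0.118518

0.118518


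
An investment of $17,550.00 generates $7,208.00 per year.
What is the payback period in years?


Formula: Payback = investment / annual cash flow
Substituting: Payback = $17,550.00 / $7,208.00
Payback = 2.4348 years

2.4348 years


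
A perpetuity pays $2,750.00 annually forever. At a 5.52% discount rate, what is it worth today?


Formula: PV = C / r
Substituting: PV = $2,750.00 / 0.0552
PV = $49,818.84

$49,818.84


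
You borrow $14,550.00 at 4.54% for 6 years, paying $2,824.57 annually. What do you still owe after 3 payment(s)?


Formula: Balance = PV*(1+r)^k - PMT*((1+r)^k - 1)/r
Growth: (1 + 0.0454)^3 = 1.142477
Accumulated factor: ((1+r)^k - 1)/r = 3.138261
Balance = $14,550.00 * 1.142477 - $2,824.57 * 3.138261
Balance = $7,758.80

$7,758.80


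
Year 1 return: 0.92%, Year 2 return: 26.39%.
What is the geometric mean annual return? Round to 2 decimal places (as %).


Formula: Geometric mean = ((1+r1)*(1+r2))^(1/2) - 1
Product: (1 + 0.0092) * (1 + 0.2639) = 1.0092 * 1.2639 = 1.275528
Square root: 1.275528^0.5 = 1.129393
Geometric mean = 1.129393 - 1 = 0.129393
As percentage: 12.94%

12.94%


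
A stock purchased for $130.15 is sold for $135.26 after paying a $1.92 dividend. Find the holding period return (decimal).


Formula: HPR = (P1 - P0 + D) / P0
Gain: $135.26 - $130.15 + $1.92 = $7.03
HPR = $7.03 / $130.15 = 0.054

0.054


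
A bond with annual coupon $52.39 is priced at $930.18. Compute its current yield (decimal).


Formula: Current yield = annual coupon / price
Substituting: CY = $52.39 / $930.18
CY = 0.056322

0.056322


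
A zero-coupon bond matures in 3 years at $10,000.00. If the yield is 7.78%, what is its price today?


Formula: Price = FV / (1 + r)^n
Substituting: Price = $10,000.00 / (1 + 0.0778)^3
Discount factor: (1.0778)^3 = 1.252029
Price = $10,000.00 / 1.252029 = $7,987.03

$7,987.03


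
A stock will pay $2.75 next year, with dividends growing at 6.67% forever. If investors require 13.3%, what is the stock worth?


Formula: P = D1 / (r - g)
Spread: r - g = 0.133 - 0.0667 = 0.0663
Substituting: P = $2.75 / 0.0663
P = $41.48

$41.48


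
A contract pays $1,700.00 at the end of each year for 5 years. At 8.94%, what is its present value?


Formula: PV = PMT * (1 - (1+r)^(-n)) / r
Discount factor: (1 + 0.0894)^(-5) = 0.651723
Bracket: 1 - 0.651723 = 0.348277
PV = $1,700.00 * 0.348277 / 0.0894 = $6,622.71

$6,622.71


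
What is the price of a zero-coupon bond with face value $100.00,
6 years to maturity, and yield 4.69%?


Formula: Price = FV / (1 + r)^n
Substituting: Price = $100.00 / (1 + 0.0469)^6
Discount factor: (1.0469)^6 = 1.316531
Price = $100.00 / 1.316531 = $75.96

$75.96


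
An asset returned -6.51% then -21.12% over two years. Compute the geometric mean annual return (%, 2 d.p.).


Formula: Geometric mean = ((1+r1)*(1+r2))^(1/2) - 1
Product: (1 + -0.0651) * (1 + -0.2112) = 0.9349 * 0.7888 = 0.737449
Square root: 0.737449^0.5 = 0.858749
Geometric mean = 0.858749 - 1 = -0.141251
As percentage: -14.13%

-14.13%


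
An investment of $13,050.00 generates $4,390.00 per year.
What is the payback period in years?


Formula: Payback = investment / annual cash flow
Substituting: Payback = $13,050.00 / $4,390.00
Payback = 2.9727 years

2.9727 years


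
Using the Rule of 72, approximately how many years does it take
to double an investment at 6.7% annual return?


Formula: Years ≈ 72 / r
Substituting: Years ≈ 72 / 6.7
Years ≈ 10.7

10.7 years


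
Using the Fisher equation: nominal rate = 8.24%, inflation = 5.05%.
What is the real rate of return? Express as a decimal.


Formula: (1 + r_real) = (1 + r_nom) / (1 + inflation)
Substituting: (1 + r_real) = 1.0824 / 1.0505
(1 + r_real) = 1.030366
r_real = 1.030366 - 1 = 0.030366

0.030366


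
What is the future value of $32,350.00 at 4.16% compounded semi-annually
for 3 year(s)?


Formula: FV = P * (1 + r/m)^(m*t)
Period rate: r/m = 0.0416 / 2 = 0.0208
Total periods: m*t = 2 * 3 = 6
Growth factor: (1 + 0.0208)^6 = 1.131472
FV = $32,350.00 * 1.131472 = $36,603.13

$36,603.13


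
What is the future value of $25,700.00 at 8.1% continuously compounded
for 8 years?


Formula: FV = P * e^(r*t)
Exponent: r*t = 0.081 * 8 = 0.648
e^(0.648) = 1.911714
FV = $25,700.00 * 1.911714 = $49,131.04

$49,131.04


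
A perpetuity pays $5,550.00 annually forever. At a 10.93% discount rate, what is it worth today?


Formula: PV = C / r
Substituting: PV = $5,550.00 / 0.1093
PV = $50,777.68

$50,777.68


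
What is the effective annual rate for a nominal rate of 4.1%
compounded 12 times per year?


Formula: EAR = (1 + r/m)^m - 1
Period rate: r/m = 0.041 / 12 = 0.003417
Compounding: (1 + 0.003417)^12 = 1.041779
EAR = 1.041779 - 1 = 0.041779

0.041779


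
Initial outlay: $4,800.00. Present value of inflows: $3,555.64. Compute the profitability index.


Formula: PI = PV(cash flows) / initial investment
Substituting: PI = $3,555.64 / $4,800.00
PI = 0.7408

0.7408


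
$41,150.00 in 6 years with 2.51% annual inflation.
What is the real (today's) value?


Formula: Real value = nominal / (1 + inflation)^years
Price level: (1 + 0.0251)^6 = 1.160372
Real value = $41,150.00 / 1.160372 = $35,462.75

$35,462.75


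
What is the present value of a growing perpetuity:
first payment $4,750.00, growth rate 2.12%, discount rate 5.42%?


Formula: PV = C / (r - g)
Spread: r - g = 0.0542 - 0.0212 = 0.033
Substituting: PV = $4,750.00 / 0.033
PV = $143,939.39

$143,939.39


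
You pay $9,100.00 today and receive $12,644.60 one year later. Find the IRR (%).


Formula: IRR = C1/C0 - 1
Substituting: IRR = $12,644.60 / $9,100.00 - 1
Ratio: 1.389516 - 1 = 0.389516
IRR = 38.9516%

38.9516%


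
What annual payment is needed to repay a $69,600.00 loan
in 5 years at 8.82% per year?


Formula: PMT = PV * r / (1 - (1+r)^(-n))
Denominator: 1 - (1 + 0.0882)^(-5) = 0.344676
Numerator: $69,600.00 * 0.0882 = 6138.72
PMT = 6138.72 / 0.344676 = $17,810.14

$17,810.14


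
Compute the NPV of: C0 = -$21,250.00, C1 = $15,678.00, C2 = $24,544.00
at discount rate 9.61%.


Formula: NPV = C0 + C1/(1+r) + C2/(1+r)^2
Discount C1: $15,678.00 / (1 + 0.0961) = $14,303.44
Discount C2: $24,544.00 / (1 + 0.0961)^2 = $20,428.90
NPV = -$21,250.00 + $14,303.44 + $20,428.90 = $13,482.34

$13,482.34


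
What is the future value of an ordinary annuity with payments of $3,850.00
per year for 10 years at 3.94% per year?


Formula: FV = PMT * ((1+r)^n - 1) / r
Growth factor: (1 + 0.0394)^10 = 1.471727
Numerator: 1.471727 - 1 = 0.471727
FV = $3,850.00 * 0.471727 / 0.0394 = $46,095.11

$46,095.11


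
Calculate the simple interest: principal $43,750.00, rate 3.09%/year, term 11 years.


Formula: I = P * r * t
Substituting: I = $43,750.00 * 0.0309 * 11
Step: I = $43,750.00 * 0.3399
I = $14,870.63

$14,870.63


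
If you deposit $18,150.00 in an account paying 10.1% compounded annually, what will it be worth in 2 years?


Formula: FV = P * (1 + r)^n
Substituting: FV = $18,150.00 * (1 + 0.101)^2
Growth factor: (1.101)^2 = 1.212201
FV = $18,150.00 * 1.212201 = $22,001.45

$22,001.45


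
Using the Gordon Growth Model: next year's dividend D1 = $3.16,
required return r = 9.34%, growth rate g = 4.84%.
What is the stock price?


Formula: P = D1 / (r - g)
Spread: r - g = 0.0934 - 0.0484 = 0.045
Substituting: P = $3.16 / 0.045
P = $70.22

$70.22


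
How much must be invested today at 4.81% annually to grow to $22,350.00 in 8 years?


Formula: PV = FV / (1 + r)^n
Substituting: PV = $22,350.00 / (1 + 0.0481)^8
Discount factor: (1.0481)^8 = 1.456202
PV = $22,350.00 / 1.456202 = $15,348.14

$15,348.14


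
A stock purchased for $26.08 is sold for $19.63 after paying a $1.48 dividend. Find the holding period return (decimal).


Formula: HPR = (P1 - P0 + D) / P0
Gain: $19.63 - $26.08 + $1.48 = -$4.97
HPR = -$4.97 / $26.08 = -0.1906

-0.1906


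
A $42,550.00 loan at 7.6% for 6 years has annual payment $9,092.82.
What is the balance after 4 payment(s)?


Formula: Balance = PV*(1+r)^k - PMT*((1+r)^k - 1)/r
Growth: (1 + 0.076)^4 = 1.340445
Accumulated factor: ((1+r)^k - 1)/r = 4.479543
Balance = $42,550.00 * 1.340445 - $9,092.82 * 4.479543
Balance = $16,304.27

$16,304.27


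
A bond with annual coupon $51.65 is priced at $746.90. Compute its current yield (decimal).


Formula: Current yield = annual coupon / price
Substituting: CY = $51.65 / $746.90
CY = 0.069152

0.069152


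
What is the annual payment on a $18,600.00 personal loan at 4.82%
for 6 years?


Formula: PMT = PV * r / (1 - (1+r)^(-n))
Denominator: 1 - (1 + 0.0482)^(-6) = 0.246063
Numerator: $18,600.00 * 0.0482 = 896.52
PMT = 896.52 / 0.246063 = $3,643.46

$3,643.46


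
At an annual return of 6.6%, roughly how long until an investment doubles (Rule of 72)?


Formula: Years ≈ 72 / r
Substituting: Years ≈ 72 / 6.6
Years ≈ 10.9

10.9 years


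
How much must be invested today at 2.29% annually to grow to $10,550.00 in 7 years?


Formula: PV = FV / (1 + r)^n
Substituting: PV = $10,550.00 / (1 + 0.0229)^7
Discount factor: (1.0229)^7 = 1.171743
PV = $10,550.00 / 1.171743 = $9,003.68

$9,003.68


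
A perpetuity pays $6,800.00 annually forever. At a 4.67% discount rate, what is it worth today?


Formula: PV = C / r
Substituting: PV = $6,800.00 / 0.0467
PV = $145,610.28

$145,610.28


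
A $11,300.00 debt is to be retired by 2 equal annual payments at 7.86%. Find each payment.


Formula: PMT = PV * r / (1 - (1+r)^(-n))
Denominator: 1 - (1 + 0.0786)^(-2) = 0.140434
Numerator: $11,300.00 * 0.0786 = 888.18
PMT = 888.18 / 0.140434 = $6,324.53

$6,324.53


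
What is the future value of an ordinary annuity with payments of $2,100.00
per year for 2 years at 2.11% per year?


Formula: FV = PMT * ((1+r)^n - 1) / r
Growth factor: (1 + 0.0211)^2 = 1.042645
Numerator: 1.042645 - 1 = 0.042645
FV = $2,100.00 * 0.042645 / 0.0211 = $4,244.31

$4,244.31


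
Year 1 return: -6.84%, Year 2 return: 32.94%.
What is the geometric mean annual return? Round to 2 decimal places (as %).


Formula: Geometric mean = ((1+r1)*(1+r2))^(1/2) - 1
Product: (1 + -0.0684) * (1 + 0.3294) = 0.9316 * 1.3294 = 1.238469
Square root: 1.238469^0.5 = 1.112865
Geometric mean = 1.112865 - 1 = 0.112865
As percentage: 11.29%

11.29%


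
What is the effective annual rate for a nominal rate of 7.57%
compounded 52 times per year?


Formula: EAR = (1 + r/m)^m - 1
Period rate: r/m = 0.0757 / 52 = 0.001456
Compounding: (1 + 0.001456)^52 = 1.07858
EAR = 1.07858 - 1 = 0.07858

0.07858


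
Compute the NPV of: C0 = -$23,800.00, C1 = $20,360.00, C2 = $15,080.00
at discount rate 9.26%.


Formula: NPV = C0 + C1/(1+r) + C2/(1+r)^2
Discount C1: $20,360.00 / (1 + 0.0926) = $18,634.45
Discount C2: $15,080.00 / (1 + 0.0926)^2 = $12,632.20
NPV = -$23,800.00 + $18,634.45 + $12,632.20 = $7,466.65

$7,466.65


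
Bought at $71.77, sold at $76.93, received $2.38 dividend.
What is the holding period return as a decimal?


Formula: HPR = (P1 - P0 + D) / P0
Gain: $76.93 - $71.77 + $2.38 = $7.54
HPR = $7.54 / $71.77 = 0.1051

0.1051


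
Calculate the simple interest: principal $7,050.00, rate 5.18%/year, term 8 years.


Formula: I = P * r * t
Substituting: I = $7,050.00 * 0.0518 * 8
Step: I = $7,050.00 * 0.4144
I = $2,921.52

$2,921.52


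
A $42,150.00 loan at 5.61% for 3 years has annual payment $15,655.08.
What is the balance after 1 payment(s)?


Formula: Balance = PV*(1+r)^k - PMT*((1+r)^k - 1)/r
Growth: (1 + 0.0561)^1 = 1.0561
Accumulated factor: ((1+r)^k - 1)/r = 1.0
Balance = $42,150.00 * 1.0561 - $15,655.08 * 1.0
Balance = $28,859.54

$28,859.54


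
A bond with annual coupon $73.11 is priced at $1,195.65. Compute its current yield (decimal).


Formula: Current yield = annual coupon / price
Substituting: CY = $73.11 / $1,195.65
CY = 0.061147

0.061147


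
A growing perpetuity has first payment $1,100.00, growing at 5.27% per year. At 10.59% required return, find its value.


Formula: PV = C / (r - g)
Spread: r - g = 0.1059 - 0.0527 = 0.0532
Substituting: PV = $1,100.00 / 0.0532
PV = $20,676.69

$20,676.69


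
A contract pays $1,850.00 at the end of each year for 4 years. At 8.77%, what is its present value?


Formula: PV = PMT * (1 - (1+r)^(-n)) / r
Discount factor: (1 + 0.0877)^(-4) = 0.714436
Bracket: 1 - 0.714436 = 0.285564
PV = $1,850.00 * 0.285564 / 0.0877 = $6,023.86

$6,023.86


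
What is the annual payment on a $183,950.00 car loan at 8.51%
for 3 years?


Formula: PMT = PV * r / (1 - (1+r)^(-n))
Denominator: 1 - (1 + 0.0851)^(-3) = 0.217308
Numerator: $183,950.00 * 0.0851 = 15654.145
PMT = 15654.145 / 0.217308 = $72,036.56

$72,036.56


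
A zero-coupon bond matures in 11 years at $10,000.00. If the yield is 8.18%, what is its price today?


Formula: Price = FV / (1 + r)^n
Substituting: Price = $10,000.00 / (1 + 0.0818)^11
Discount factor: (1.0818)^11 = 2.374744
Price = $10,000.00 / 2.374744 = $4,210.98

$4,210.98


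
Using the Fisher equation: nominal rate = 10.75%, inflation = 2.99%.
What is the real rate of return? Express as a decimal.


Formula: (1 + r_real) = (1 + r_nom) / (1 + inflation)
Substituting: (1 + r_real) = 1.1075 / 1.0299
(1 + r_real) = 1.075347
r_real = 1.075347 - 1 = 0.075347

0.075347


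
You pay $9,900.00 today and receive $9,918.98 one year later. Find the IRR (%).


Formula: IRR = C1/C0 - 1
Substituting: IRR = $9,918.98 / $9,900.00 - 1
Ratio: 1.001917 - 1 = 0.001917
IRR = 0.1917%

0.1917%


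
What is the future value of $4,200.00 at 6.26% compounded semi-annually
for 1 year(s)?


Formula: FV = P * (1 + r/m)^(m*t)
Period rate: r/m = 0.0626 / 2 = 0.0313
Total periods: m*t = 2 * 1 = 2
Growth factor: (1 + 0.0313)^2 = 1.06358
FV = $4,200.00 * 1.06358 = $4,467.03

$4,467.03


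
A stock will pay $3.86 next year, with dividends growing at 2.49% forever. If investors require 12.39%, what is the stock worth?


Formula: P = D1 / (r - g)
Spread: r - g = 0.1239 - 0.0249 = 0.099
Substituting: P = $3.86 / 0.099
P = $38.99

$38.99


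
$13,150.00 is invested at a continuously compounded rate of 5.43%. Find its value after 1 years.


Formula: FV = P * e^(r*t)
Exponent: r*t = 0.0543 * 1 = 0.0543
e^(0.0543) = 1.055801
FV = $13,150.00 * 1.055801 = $13,883.79

$13,883.79


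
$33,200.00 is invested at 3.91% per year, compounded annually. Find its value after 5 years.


Formula: FV = P * (1 + r)^n
Substituting: FV = $33,200.00 * (1 + 0.0391)^5
Growth factor: (1.0391)^5 = 1.211398
FV = $33,200.00 * 1.211398 = $40,218.40

$40,218.40


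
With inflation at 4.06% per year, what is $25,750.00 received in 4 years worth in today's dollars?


Formula: Real value = nominal / (1 + inflation)^years
Price level: (1 + 0.0406)^4 = 1.172561
Real value = $25,750.00 / 1.172561 = $21,960.49

$21,960.49


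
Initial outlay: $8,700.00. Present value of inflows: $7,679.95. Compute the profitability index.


Formula: PI = PV(cash flows) / initial investment
Substituting: PI = $7,679.95 / $8,700.00
PI = 0.8828

0.8828


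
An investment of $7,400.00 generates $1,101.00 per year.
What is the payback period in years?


Formula: Payback = investment / annual cash flow
Substituting: Payback = $7,400.00 / $1,101.00
Payback = 6.7212 years

6.7212 years


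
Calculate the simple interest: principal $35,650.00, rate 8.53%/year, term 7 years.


Formula: I = P * r * t
Substituting: I = $35,650.00 * 0.0853 * 7
Step: I = $35,650.00 * 0.5971
I = $21,286.62

$21,286.62


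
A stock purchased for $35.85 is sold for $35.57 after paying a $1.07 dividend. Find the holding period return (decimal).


Formula: HPR = (P1 - P0 + D) / P0
Gain: $35.57 - $35.85 + $1.07 = $0.79
HPR = $0.79 / $35.85 = 0.022

0.022


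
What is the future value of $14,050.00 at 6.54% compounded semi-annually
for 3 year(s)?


Formula: FV = P * (1 + r/m)^(m*t)
Period rate: r/m = 0.0654 / 2 = 0.0327
Total periods: m*t = 2 * 3 = 6
Growth factor: (1 + 0.0327)^6 = 1.212956
FV = $14,050.00 * 1.212956 = $17,042.03

$17,042.03


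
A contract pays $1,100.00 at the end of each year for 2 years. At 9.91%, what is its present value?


Formula: PV = PMT * (1 - (1+r)^(-n)) / r
Discount factor: (1 + 0.0991)^(-2) = 0.8278
Bracket: 1 - 0.8278 = 0.1722
PV = $1,100.00 * 0.1722 / 0.0991 = $1,911.40

$1,911.40


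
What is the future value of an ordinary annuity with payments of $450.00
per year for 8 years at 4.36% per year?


Formula: FV = PMT * ((1+r)^n - 1) / r
Growth factor: (1 + 0.0436)^8 = 1.40693
Numerator: 1.40693 - 1 = 0.40693
FV = $450.00 * 0.40693 / 0.0436 = $4,199.97

$4,199.97


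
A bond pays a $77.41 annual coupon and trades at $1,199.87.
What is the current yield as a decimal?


Formula: Current yield = annual coupon / price
Substituting: CY = $77.41 / $1,199.87
CY = 0.064515

0.064515


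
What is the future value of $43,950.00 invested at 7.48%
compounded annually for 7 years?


Formula: FV = P * (1 + r)^n
Substituting: FV = $43,950.00 * (1 + 0.0748)^7
Growth factor: (1.0748)^7 = 1.65689
FV = $43,950.00 * 1.65689 = $72,820.30

$72,820.30


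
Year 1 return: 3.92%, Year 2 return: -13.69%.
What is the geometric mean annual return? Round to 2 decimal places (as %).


Formula: Geometric mean = ((1+r1)*(1+r2))^(1/2) - 1
Product: (1 + 0.0392) * (1 + -0.1369) = 1.0392 * 0.8631 = 0.896934
Square root: 0.896934^0.5 = 0.947066
Geometric mean = 0.947066 - 1 = -0.052934
As percentage: -5.29%

-5.29%


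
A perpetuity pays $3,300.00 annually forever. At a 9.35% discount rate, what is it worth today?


Formula: PV = C / r
Substituting: PV = $3,300.00 / 0.0935
PV = $35,294.12

$35,294.12


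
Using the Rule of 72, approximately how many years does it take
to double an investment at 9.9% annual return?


Formula: Years ≈ 72 / r
Substituting: Years ≈ 72 / 9.9
Years ≈ 7.3

7.3 years


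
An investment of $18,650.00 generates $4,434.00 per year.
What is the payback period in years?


Formula: Payback = investment / annual cash flow
Substituting: Payback = $18,650.00 / $4,434.00
Payback = 4.2061 years

4.2061 years


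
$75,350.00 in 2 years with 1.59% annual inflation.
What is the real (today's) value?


Formula: Real value = nominal / (1 + inflation)^years
Price level: (1 + 0.0159)^2 = 1.032053
Real value = $75,350.00 / 1.032053 = $73,009.83

$73,009.83


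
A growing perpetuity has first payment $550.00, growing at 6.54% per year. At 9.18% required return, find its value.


Formula: PV = C / (r - g)
Spread: r - g = 0.0918 - 0.0654 = 0.0264
Substituting: PV = $550.00 / 0.0264
PV = $20,833.33

$20,833.33


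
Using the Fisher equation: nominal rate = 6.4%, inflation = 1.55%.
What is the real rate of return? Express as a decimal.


Formula: (1 + r_real) = (1 + r_nom) / (1 + inflation)
Substituting: (1 + r_real) = 1.064 / 1.0155
(1 + r_real) = 1.04776
r_real = 1.04776 - 1 = 0.04776

0.04776


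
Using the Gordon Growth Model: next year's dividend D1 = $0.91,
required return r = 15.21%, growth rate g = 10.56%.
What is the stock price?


Formula: P = D1 / (r - g)
Spread: r - g = 0.1521 - 0.1056 = 0.0465
Substituting: P = $0.91 / 0.0465
P = $19.57

$19.57


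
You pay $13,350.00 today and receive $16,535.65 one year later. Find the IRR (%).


Formula: IRR = C1/C0 - 1
Substituting: IRR = $16,535.65 / $13,350.00 - 1
Ratio: 1.238625 - 1 = 0.238625
IRR = 23.8625%

23.8625%


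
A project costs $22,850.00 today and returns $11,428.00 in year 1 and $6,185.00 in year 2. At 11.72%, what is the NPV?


Formula: NPV = C0 + C1/(1+r) + C2/(1+r)^2
Discount C1: $11,428.00 / (1 + 0.1172) = $10,229.14
Discount C2: $6,185.00 / (1 + 0.1172)^2 = $4,955.39
NPV = -$22,850.00 + $10,229.14 + $4,955.39 = -$7,665.47

-$7,665.47


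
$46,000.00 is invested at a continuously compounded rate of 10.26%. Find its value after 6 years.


Formula: FV = P * e^(r*t)
Exponent: r*t = 0.1026 * 6 = 0.6156
e^(0.6156) = 1.850767
FV = $46,000.00 * 1.850767 = $85,135.27

$85,135.27


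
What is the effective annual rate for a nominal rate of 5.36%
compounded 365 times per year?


Formula: EAR = (1 + r/m)^m - 1
Period rate: r/m = 0.0536 / 365 = 0.000147
Compounding: (1 + 0.000147)^365 = 1.055058
EAR = 1.055058 - 1 = 0.055058

0.055058


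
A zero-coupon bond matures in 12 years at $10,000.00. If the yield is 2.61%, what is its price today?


Formula: Price = FV / (1 + r)^n
Substituting: Price = $10,000.00 / (1 + 0.0261)^12
Discount factor: (1.0261)^12 = 1.362311
Price = $10,000.00 / 1.362311 = $7,340.47

$7,340.47


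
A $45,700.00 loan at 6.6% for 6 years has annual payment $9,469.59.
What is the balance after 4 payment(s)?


Formula: Balance = PV*(1+r)^k - PMT*((1+r)^k - 1)/r
Growth: (1 + 0.066)^4 = 1.291305
Accumulated factor: ((1+r)^k - 1)/r = 4.413711
Balance = $45,700.00 * 1.291305 - $9,469.59 * 4.413711
Balance = $17,216.60

$17,216.60


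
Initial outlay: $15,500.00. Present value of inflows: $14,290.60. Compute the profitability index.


Formula: PI = PV(cash flows) / initial investment
Substituting: PI = $14,290.60 / $15,500.00
PI = 0.922

0.922


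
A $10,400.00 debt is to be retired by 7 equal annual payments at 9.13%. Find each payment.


Formula: PMT = PV * r / (1 - (1+r)^(-n))
Denominator: 1 - (1 + 0.0913)^(-7) = 0.457511
Numerator: $10,400.00 * 0.0913 = 949.52
PMT = 949.52 / 0.457511 = $2,075.40

$2,075.40


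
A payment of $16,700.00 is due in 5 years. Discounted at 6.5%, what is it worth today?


Formula: PV = FV / (1 + r)^n
Substituting: PV = $16,700.00 / (1 + 0.065)^5
Discount factor: (1.065)^5 = 1.370087
PV = $16,700.00 / 1.370087 = $12,189.01

$12,189.01


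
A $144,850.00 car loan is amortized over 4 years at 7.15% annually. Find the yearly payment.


Formula: PMT = PV * r / (1 - (1+r)^(-n))
Denominator: 1 - (1 + 0.0715)^(-4) = 0.241368
Numerator: $144,850.00 * 0.0715 = 10356.775
PMT = 10356.775 / 0.241368 = $42,908.69

$42,908.69


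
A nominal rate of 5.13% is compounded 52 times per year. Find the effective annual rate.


Formula: EAR = (1 + r/m)^m - 1
Period rate: r/m = 0.0513 / 52 = 0.000987
Compounding: (1 + 0.000987)^52 = 1.052612
EAR = 1.052612 - 1 = 0.052612

0.052612


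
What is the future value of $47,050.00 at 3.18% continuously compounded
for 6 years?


Formula: FV = P * e^(r*t)
Exponent: r*t = 0.0318 * 6 = 0.1908
e^(0.1908) = 1.210217
FV = $47,050.00 * 1.210217 = $56,940.73

$56,940.73


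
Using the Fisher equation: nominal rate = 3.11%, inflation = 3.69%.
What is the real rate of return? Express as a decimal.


Formula: (1 + r_real) = (1 + r_nom) / (1 + inflation)
Substituting: (1 + r_real) = 1.0311 / 1.0369
(1 + r_real) = 0.994406
r_real = 0.994406 - 1 = -0.005594

-0.005594


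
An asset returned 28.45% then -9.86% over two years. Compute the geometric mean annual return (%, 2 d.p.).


Formula: Geometric mean = ((1+r1)*(1+r2))^(1/2) - 1
Product: (1 + 0.2845) * (1 + -0.0986) = 1.2845 * 0.9014 = 1.157848
Square root: 1.157848^0.5 = 1.076034
Geometric mean = 1.076034 - 1 = 0.076034
As percentage: 7.60%

7.60%


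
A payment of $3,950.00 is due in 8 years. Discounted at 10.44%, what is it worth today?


Formula: PV = FV / (1 + r)^n
Substituting: PV = $3,950.00 / (1 + 0.1044)^8
Discount factor: (1.1044)^8 = 2.213152
PV = $3,950.00 / 2.213152 = $1,784.79

$1,784.79


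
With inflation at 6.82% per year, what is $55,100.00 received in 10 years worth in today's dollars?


Formula: Real value = nominal / (1 + inflation)^years
Price level: (1 + 0.0682)^10 = 1.934308
Real value = $55,100.00 / 1.934308 = $28,485.63

$28,485.63


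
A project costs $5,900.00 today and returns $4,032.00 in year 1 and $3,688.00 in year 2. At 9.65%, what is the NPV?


Formula: NPV = C0 + C1/(1+r) + C2/(1+r)^2
Discount C1: $4,032.00 / (1 + 0.0965) = $3,677.15
Discount C2: $3,688.00 / (1 + 0.0965)^2 = $3,067.42
NPV = -$5,900.00 + $3,677.15 + $3,067.42 = $844.58

$844.58


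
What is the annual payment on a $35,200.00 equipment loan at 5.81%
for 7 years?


Formula: PMT = PV * r / (1 - (1+r)^(-n))
Denominator: 1 - (1 + 0.0581)^(-7) = 0.326538
Numerator: $35,200.00 * 0.0581 = 2045.12
PMT = 2045.12 / 0.326538 = $6,263.04

$6,263.04


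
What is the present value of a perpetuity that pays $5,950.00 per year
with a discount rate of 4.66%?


Formula: PV = C / r
Substituting: PV = $5,950.00 / 0.0466
PV = $127,682.40

$127,682.40


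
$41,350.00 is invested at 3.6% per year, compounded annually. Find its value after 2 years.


Formula: FV = P * (1 + r)^n
Substituting: FV = $41,350.00 * (1 + 0.036)^2
Growth factor: (1.036)^2 = 1.073296
FV = $41,350.00 * 1.073296 = $44,380.79

$44,380.79


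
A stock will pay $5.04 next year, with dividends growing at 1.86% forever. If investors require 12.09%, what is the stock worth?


Formula: P = D1 / (r - g)
Spread: r - g = 0.1209 - 0.0186 = 0.1023
Substituting: P = $5.04 / 0.1023
P = $49.27

$49.27
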